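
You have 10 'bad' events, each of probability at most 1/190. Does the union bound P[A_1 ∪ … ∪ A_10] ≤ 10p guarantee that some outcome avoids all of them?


Union bound: P[∪_{i=1}^{10} A_i] ≤ Σ_i P[A_i] ≤ 10·p = 10·(1/190) = 1/19.
Numerically: 1/19 ≈ 0.0526.
Is 1/19 < 1? YES.
Since P[∪ A_i] ≤ 1/19 < 1, the complement has P[∩ A_i^c] ≥ 1 − 1/19 = 18/19 > 0, so some outcome avoids every A_i.

10·p = 1/19 ≈ 0.0526; existence CERTIFIED by the union bound.


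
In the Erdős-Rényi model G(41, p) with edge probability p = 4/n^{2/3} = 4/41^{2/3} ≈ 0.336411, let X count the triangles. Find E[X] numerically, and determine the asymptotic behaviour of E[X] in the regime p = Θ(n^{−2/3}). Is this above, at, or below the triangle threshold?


Number of potential triangles: C(41, 3) = 10660.
Each occurs with probability p³ ≈ (0.336411)³ ≈ 3.80725758e-02.
By linearity: E[X] = C(41, 3)·p³ ≈ 10660 · 3.80725758e-02 ≈ 405.853659.
Since α = 2/3 < 1, p = c/n^{2/3} ≫ 1/n is above the triangle threshold p ~ 1/n. Asymptotically E[X] ~ (c³/6)·n^{3(1−α)} = (4³/6)·n^{1} → ∞; triangles are abundant w.h.p.

E[X] ≈ 405.853659; in regime p = Θ(1/n^{2/3}) E[X] diverges (above the triangle threshold p ~ 1/n).


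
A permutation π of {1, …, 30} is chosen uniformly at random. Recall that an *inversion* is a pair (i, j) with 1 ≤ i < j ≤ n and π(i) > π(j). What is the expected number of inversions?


Write X = Σ X_I over the C(30, 2) = 435 pairs i < j, with X_I the indicator of one inversion.
There are 435 indicators.
For each fixed pair i < j, the values π(i) and π(j) are two distinct elements of {1, …, 30} in uniformly random order; by symmetry P[π(i) > π(j)] = 1/2.
By linearity: E[X] = 435 · (1/2) = C(30, 2) · (1/2) = 435/2 = 435/2 ≈ 217.500.

E[X] = 435/2 = 217.500.


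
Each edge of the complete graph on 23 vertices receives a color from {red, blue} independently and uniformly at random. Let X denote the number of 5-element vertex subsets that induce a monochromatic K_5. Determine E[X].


Let X = Σ_S X_S over the C(23, 5) = 33649 subsets S of size 5, where X_S = 1 if the K_5 on S is monochromatic.
For a fixed S, the K_5 on S has C(5, 2) = 10 edges. P[all 10 edges red] = (1/2)^10, and likewise for blue, so P[monochromatic] = 2·(1/2)^10 = 2^{1 − 10} = 1/512.
By linearity: E[X] = C(23, 5) · 2^{1 − 10} = 33649 · 1/512 = 33649/512.
Numerically: E[X] ≈ 65.7207.

E[X] = C(23,5)·2^(1−C(5,2)) = 33649/512 ≈ 65.7207.


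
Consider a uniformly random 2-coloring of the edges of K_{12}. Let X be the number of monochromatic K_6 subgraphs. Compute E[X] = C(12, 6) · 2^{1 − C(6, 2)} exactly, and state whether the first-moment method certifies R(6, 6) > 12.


E[X] = C(12, 6) · 2^{1 − 15} = 924 · 2^{−14} = 924/16384.
As a reduced fraction: E[X] = 231/4096 ≈ 0.056396.
Is E[X] < 1? YES.
Since E[X] < 1, there exists a 2-coloring of K_{12} with no monochromatic K_6; hence R(6, 6) > 12.

E[X] = 231/4096 ≈ 0.056396; E[X] < 1, so R(6, 6) > 12.


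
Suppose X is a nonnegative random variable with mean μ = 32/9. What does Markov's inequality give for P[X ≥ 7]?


μ = E[X] = 32/9, a = 7.
Markov: P[X ≥ 7] ≤ μ/a = (32/9)/7 = 32/63.
Numerically: ≈ 0.507937.
(Since a = 7 > μ = 3.555556, the bound 32/63 is < 1 and informative.)

P[X ≥ 7] ≤ 32/63 ≈ 0.507937.


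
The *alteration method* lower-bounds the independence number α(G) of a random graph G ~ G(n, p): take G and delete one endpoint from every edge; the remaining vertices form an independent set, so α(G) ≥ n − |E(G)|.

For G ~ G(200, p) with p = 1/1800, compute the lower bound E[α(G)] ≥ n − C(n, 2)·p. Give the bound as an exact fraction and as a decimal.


E[|E(G)|] = C(200, 2)·p = 19900 · (1/1800) = 199/18.
E[α(G)] ≥ n − E[|E(G)|] = 200 − 199/18 = 3401/18.
Numerically: ≈ 188.944444.
(This is only a lower bound; the true E[α(G)] may be larger.)

E[α(G)] ≥ 3401/18 ≈ 188.944444.


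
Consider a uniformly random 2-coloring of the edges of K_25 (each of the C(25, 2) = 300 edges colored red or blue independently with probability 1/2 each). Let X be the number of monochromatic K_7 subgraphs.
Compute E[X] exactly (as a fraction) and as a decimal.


Let X = Σ_S X_S over the C(25, 7) = 480700 subsets S of size 7, where X_S = 1 if the K_7 on S is monochromatic.
For a fixed S, the K_7 on S has C(7, 2) = 21 edges. P[all 21 edges red] = (1/2)^21, and likewise for blue, so P[monochromatic] = 2·(1/2)^21 = 2^{1 − 21} = 1/1048576.
By linearity: E[X] = C(25, 7) · 2^{1 − 21} = 480700 · 1/1048576 = 120175/262144.
Numerically: E[X] ≈ 0.4584.

E[X] = C(25,7)·2^(1−C(7,2)) = 120175/262144 ≈ 0.4584.


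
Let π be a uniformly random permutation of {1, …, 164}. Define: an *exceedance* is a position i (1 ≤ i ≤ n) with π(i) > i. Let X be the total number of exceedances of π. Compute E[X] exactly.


Write X = Σ_{i=1}^{164} X_i, where X_i = 1_{π(i) > i}.
For each fixed i, π(i) is uniform over {1, …, 164} (marginal of a uniform permutation), so P[π(i) > i] = (n − i)/n. Summing: Σ_{i=1}^{164} (n − i)/n = (0 + 1 + … + 163)/164 = 164(164 − 1)/(2·164) = (164 − 1)/2.
Hence E[X] = Σ_{i=1}^{164} (164 − i)/164 = 163/2 ≈ 81.5000.

E[X] = 163/2 = 81.5000.


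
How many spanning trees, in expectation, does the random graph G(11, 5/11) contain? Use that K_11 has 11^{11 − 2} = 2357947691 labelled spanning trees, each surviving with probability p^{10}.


K_11 has 11^{11 − 2} = 2357947691 labelled spanning trees.
For each such spanning tree H, let X_H = 1 if all 10 edges of H are present in G. Then P[X_H = 1] = p^{10} = (5/11)^{10} = 9765625/25937424601.
Summing the indicators: E[X] = Σ_H E[X_H] = 2357947691 · p^{10} = 2357947691 · 9765625/25937424601 = 9765625/11.
Numerically: E[X] ≈ 887784.

E[X] = 2357947691 · (5/11)^{10} = 9765625/11 ≈ 887784.


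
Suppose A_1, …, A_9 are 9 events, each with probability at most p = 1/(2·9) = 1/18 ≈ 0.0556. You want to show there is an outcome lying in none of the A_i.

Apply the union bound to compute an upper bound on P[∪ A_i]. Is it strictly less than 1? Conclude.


Union bound: P[∪_{i=1}^{9} A_i] ≤ Σ_i P[A_i] ≤ 9·p = 9·(1/18) = 1/2.
Numerically: 1/2 ≈ 0.5000.
Is 1/2 < 1? YES.
Since P[∪ A_i] ≤ 1/2 < 1, the complement has P[∩ A_i^c] ≥ 1 − 1/2 = 1/2 > 0, so some outcome avoids every A_i.

9·p = 1/2 ≈ 0.5000; existence CERTIFIED by the union bound.


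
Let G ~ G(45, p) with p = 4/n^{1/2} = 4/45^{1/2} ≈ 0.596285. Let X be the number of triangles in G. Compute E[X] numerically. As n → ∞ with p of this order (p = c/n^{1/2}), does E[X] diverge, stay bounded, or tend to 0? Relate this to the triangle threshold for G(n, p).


Number of potential triangles: C(45, 3) = 14190.
Each occurs with probability p³ ≈ (0.596285)³ ≈ 2.12012371e-01.
By linearity: E[X] = C(45, 3)·p³ ≈ 14190 · 2.12012371e-01 ≈ 3008.455547.
Since α = 1/2 < 1, p = c/n^{1/2} ≫ 1/n is above the triangle threshold p ~ 1/n. Asymptotically E[X] ~ (c³/6)·n^{3(1−α)} = (4³/6)·n^{1.5} → ∞; triangles are abundant w.h.p.

E[X] ≈ 3008.455547; in regime p = Θ(1/n^{1/2}) E[X] diverges (above the triangle threshold p ~ 1/n).


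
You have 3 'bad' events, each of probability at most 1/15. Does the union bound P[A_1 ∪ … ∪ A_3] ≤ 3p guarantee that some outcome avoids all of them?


Union bound: P[∪_{i=1}^{3} A_i] ≤ Σ_i P[A_i] ≤ 3·p = 3·(1/15) = 1/5.
Numerically: 1/5 ≈ 0.200.
Is 1/5 < 1? YES.
Since P[∪ A_i] ≤ 1/5 < 1, the complement has P[∩ A_i^c] ≥ 1 − 1/5 = 4/5 > 0, so some outcome avoids every A_i.

3·p = 1/5 ≈ 0.200; existence CERTIFIED by the union bound.


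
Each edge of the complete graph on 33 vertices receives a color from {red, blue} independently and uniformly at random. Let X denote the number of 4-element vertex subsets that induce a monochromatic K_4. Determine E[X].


Let X = Σ_S X_S over the C(33, 4) = 40920 subsets S of size 4, where X_S = 1 if the K_4 on S is monochromatic.
For a fixed S, the K_4 on S has C(4, 2) = 6 edges. P[all 6 edges red] = (1/2)^6, and likewise for blue, so P[monochromatic] = 2·(1/2)^6 = 2^{1 − 6} = 1/32.
Summing: E[X] = C(33, 4) · 2^{1 − 6} = 40920 · 1/32 = 5115/4.
Numerically: E[X] ≈ 1278.7500.

E[X] = C(33,4)·2^(1−C(4,2)) = 5115/4 ≈ 1278.7500.


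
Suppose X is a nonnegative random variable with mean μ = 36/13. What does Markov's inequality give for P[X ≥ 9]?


μ = E[X] = 36/13, a = 9.
Markov: P[X ≥ 9] ≤ μ/a = (36/13)/9 = 4/13.
Numerically: ≈ 0.307692.
(Since a = 9 > μ = 2.769231, the bound 4/13 is < 1 and informative.)

P[X ≥ 9] ≤ 4/13 ≈ 0.307692.


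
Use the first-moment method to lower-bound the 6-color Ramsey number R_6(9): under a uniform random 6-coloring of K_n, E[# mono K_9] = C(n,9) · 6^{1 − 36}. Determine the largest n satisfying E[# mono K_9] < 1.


We need C(n, 9) · 6^{1 − 36} < 1, i.e. C(n, 9) < 6^{36 − 1} = 1719070799748422591028658176.
Check values of n near the boundary:
  n = 4404: C(4404, 9) = 1703375445537161676647015880; 1703375445537161676647015880 < 1719070799748422591028658176? YES
  n = 4405: C(4405, 9) = 1706862792900636302463627150; 1706862792900636302463627150 < 1719070799748422591028658176? YES
  n = 4406: C(4406, 9) = 1710356485221788389505285700; 1710356485221788389505285700 < 1719070799748422591028658176? YES
  n = 4407: C(4407, 9) = 1713856532599459170657070050; 1713856532599459170657070050 < 1719070799748422591028658176? YES
  n = 4408: C(4408, 9) = 1717362945146264156457459600; 1717362945146264156457459600 < 1719070799748422591028658176? YES
  n = 4409: C(4409, 9) = 1720875732988608787686577131; 1720875732988608787686577131 < 1719070799748422591028658176? NO
The largest n with C(n, 9) < 1719070799748422591028658176 is n = 4408 (where E[X] = 35778394690547169926197075/35813974994758803979763712 ≈ 0.99901). Hence R_6(9) > 4408, i.e. R_6(9) ≥ 4409.

Largest n = 4408; hence R_6(9) > 4408.


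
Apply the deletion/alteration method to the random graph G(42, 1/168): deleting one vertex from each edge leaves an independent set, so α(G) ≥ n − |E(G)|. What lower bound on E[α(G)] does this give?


E[|E(G)|] = C(42, 2)·p = 861 · (1/168) = 41/8.
E[α(G)] ≥ n − E[|E(G)|] = 42 − 41/8 = 295/8.
Numerically: ≈ 36.87500.
(This is only a lower bound; the true E[α(G)] may be larger.)

E[α(G)] ≥ 295/8 ≈ 36.87500.


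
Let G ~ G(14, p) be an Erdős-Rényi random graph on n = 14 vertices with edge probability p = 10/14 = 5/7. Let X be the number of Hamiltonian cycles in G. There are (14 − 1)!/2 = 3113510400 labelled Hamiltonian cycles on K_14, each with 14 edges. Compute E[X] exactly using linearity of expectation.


K_14 has (14 − 1)!/2 = 3113510400 labelled Hamiltonian cycles.
For each such Hamiltonian cycle H, let X_H = 1 if all 14 edges of H are present in G. Then P[X_H = 1] = p^{14} = (5/7)^{14} = 6103515625/678223072849.
By linearity of expectation: E[X] = Σ_H E[X_H] = 3113510400 · p^{14} = 3113510400 · 6103515625/678223072849 = 2714765625000000000/96889010407.
Numerically: E[X] ≈ 2.802e+07.

E[X] = 3113510400 · (5/7)^{14} = 2714765625000000000/96889010407 ≈ 2.802e+07.


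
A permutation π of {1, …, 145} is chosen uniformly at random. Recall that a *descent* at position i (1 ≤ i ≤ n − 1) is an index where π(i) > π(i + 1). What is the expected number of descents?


Write X = Σ X_I over i = 1, …, 144, with X_I the indicator of one descent.
There are 144 indicators.
For each fixed i, the pair (π(i), π(i+1)) is a uniformly random ordered pair of distinct values from {1, …, 145}; by symmetry P[π(i) > π(i+1)] = 1/2.
By linearity: E[X] = 144 · (1/2) = (145 − 1) · (1/2) = 72 ≈ 72.000000.

E[X] = 72 = 72.000000.


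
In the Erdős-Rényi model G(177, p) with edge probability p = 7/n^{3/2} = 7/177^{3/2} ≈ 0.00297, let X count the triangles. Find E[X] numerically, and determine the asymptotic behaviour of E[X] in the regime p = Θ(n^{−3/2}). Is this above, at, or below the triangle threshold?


Number of potential triangles: C(177, 3) = 908600.
Each occurs with probability p³ ≈ (0.00297)³ ≈ 2.62672e-08.
By linearity: E[X] = C(177, 3)·p³ ≈ 908600 · 2.62672e-08 ≈ 0.024.
Since α = 3/2 > 1, p = c/n^{3/2} = o(1/n) is below the triangle threshold p ~ 1/n. Asymptotically E[X] ~ (c³/6)·n^{3(1−α)} = (7³/6)·n^{-1.5} → 0, so by Markov's inequality G has no triangles w.h.p.

E[X] ≈ 0.024; in regime p = Θ(1/n^{3/2}) E[X] tends to 0 (below the triangle threshold p ~ 1/n).


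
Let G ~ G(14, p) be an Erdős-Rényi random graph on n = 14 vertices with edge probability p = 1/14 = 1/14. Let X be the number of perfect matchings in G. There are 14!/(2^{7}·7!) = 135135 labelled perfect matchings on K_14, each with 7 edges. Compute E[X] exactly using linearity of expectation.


K_14 has 14!/(2^{7}·7!) = 135135 labelled perfect matchings.
For each such perfect matching H, let X_H = 1 if all 7 edges of H are present in G. Then P[X_H = 1] = p^{7} = (1/14)^{7} = 1/105413504.
By linearity of expectation: E[X] = Σ_H E[X_H] = 135135 · p^{7} = 135135 · 1/105413504 = 19305/15059072.
Numerically: E[X] ≈ 0.00128.

E[X] = 135135 · (1/14)^{7} = 19305/15059072 ≈ 0.00128.


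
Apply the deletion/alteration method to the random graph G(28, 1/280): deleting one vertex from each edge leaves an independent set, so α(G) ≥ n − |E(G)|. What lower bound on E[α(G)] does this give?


E[|E(G)|] = C(28, 2)·p = 378 · (1/280) = 27/20.
E[α(G)] ≥ n − E[|E(G)|] = 28 − 27/20 = 533/20.
Numerically: ≈ 26.650.
(This is only a lower bound; the true E[α(G)] may be larger.)

E[α(G)] ≥ 533/20 ≈ 26.650.


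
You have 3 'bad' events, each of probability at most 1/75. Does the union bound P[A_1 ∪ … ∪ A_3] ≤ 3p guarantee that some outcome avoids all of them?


Union bound: P[∪_{i=1}^{3} A_i] ≤ Σ_i P[A_i] ≤ 3·p = 3·(1/75) = 1/25.
Numerically: 1/25 ≈ 0.040.
Is 1/25 < 1? YES.
Since P[∪ A_i] ≤ 1/25 < 1, the complement has P[∩ A_i^c] ≥ 1 − 1/25 = 24/25 > 0, so some outcome avoids every A_i.

3·p = 1/25 ≈ 0.040; existence CERTIFIED by the union bound.


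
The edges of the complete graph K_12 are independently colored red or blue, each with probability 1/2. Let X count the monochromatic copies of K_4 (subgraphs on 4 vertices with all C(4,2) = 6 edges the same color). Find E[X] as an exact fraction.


Let X = Σ_S X_S over the C(12, 4) = 495 subsets S of size 4, where X_S = 1 if the K_4 on S is monochromatic.
For a fixed S, the K_4 on S has C(4, 2) = 6 edges. P[all 6 edges red] = (1/2)^6, and likewise for blue, so P[monochromatic] = 2·(1/2)^6 = 2^{1 − 6} = 1/32.
Summing: E[X] = C(12, 4) · 2^{1 − 6} = 495 · 1/32 = 495/32.
Numerically: E[X] ≈ 15.46875.

E[X] = C(12,4)·2^(1−C(4,2)) = 495/32 ≈ 15.46875.


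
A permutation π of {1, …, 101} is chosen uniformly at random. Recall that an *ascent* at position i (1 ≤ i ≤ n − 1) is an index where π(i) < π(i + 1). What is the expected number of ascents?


Write X = Σ X_I over i = 1, …, 100, with X_I the indicator of one ascent.
There are 100 indicators.
For each fixed i, the pair (π(i), π(i+1)) is a uniformly random ordered pair of distinct values from {1, …, 101}; by symmetry P[π(i) < π(i+1)] = 1/2.
By linearity: E[X] = 100 · (1/2) = (101 − 1) · (1/2) = 50 ≈ 50.000000.

E[X] = 50 = 50.000000.


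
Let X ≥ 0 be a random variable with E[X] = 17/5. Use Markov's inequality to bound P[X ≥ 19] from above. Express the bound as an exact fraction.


μ = E[X] = 17/5, a = 19.
Markov: P[X ≥ 19] ≤ μ/a = (17/5)/19 = 17/95.
Numerically: ≈ 0.178947.
(Since a = 19 > μ = 3.400000, the bound 17/95 is < 1 and informative.)

P[X ≥ 19] ≤ 17/95 ≈ 0.178947.


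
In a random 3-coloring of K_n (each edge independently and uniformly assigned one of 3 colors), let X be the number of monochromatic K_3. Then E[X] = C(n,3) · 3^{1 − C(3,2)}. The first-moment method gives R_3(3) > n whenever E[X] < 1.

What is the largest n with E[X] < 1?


We need C(n, 3) · 3^{1 − 3} < 1, i.e. C(n, 3) < 3^{3 − 1} = 9.
Check values of n near the boundary:
  n = 3: C(3, 3) = 1; 1 < 9? YES
  n = 4: C(4, 3) = 4; 4 < 9? YES
  n = 5: C(5, 3) = 10; 10 < 9? NO
The largest n with C(n, 3) < 9 is n = 4 (where E[X] = 4/9 ≈ 0.44444). Hence R_3(3) > 4, i.e. R_3(3) ≥ 5.

Largest n = 4; hence R_3(3) > 4.


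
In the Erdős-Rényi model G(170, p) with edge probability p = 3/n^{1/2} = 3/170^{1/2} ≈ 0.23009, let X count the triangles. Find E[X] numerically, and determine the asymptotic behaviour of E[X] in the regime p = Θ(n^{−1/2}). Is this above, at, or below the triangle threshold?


Number of potential triangles: C(170, 3) = 804440.
Each occurs with probability p³ ≈ (0.23009)³ ≈ 1.2181209e-02.
By linearity: E[X] = C(170, 3)·p³ ≈ 804440 · 1.2181209e-02 ≈ 9799.05148.
Since α = 1/2 < 1, p = c/n^{1/2} ≫ 1/n is above the triangle threshold p ~ 1/n. Asymptotically E[X] ~ (c³/6)·n^{3(1−α)} = (3³/6)·n^{1.5} → ∞; triangles are abundant w.h.p.

E[X] ≈ 9799.05148; in regime p = Θ(1/n^{1/2}) E[X] diverges (above the triangle threshold p ~ 1/n).


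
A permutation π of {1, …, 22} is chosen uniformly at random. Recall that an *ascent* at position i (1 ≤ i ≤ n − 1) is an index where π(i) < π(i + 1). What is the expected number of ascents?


Write X = Σ X_I over i = 1, …, 21, with X_I the indicator of one ascent.
There are 21 indicators.
For each fixed i, the pair (π(i), π(i+1)) is a uniformly random ordered pair of distinct values from {1, …, 22}; by symmetry P[π(i) < π(i+1)] = 1/2.
By linearity: E[X] = 21 · (1/2) = (22 − 1) · (1/2) = 21/2 ≈ 10.500000.

E[X] = 21/2 = 10.500000.


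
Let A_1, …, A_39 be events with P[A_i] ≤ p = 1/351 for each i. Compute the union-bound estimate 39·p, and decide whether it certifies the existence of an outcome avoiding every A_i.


Union bound: P[∪_{i=1}^{39} A_i] ≤ Σ_i P[A_i] ≤ 39·p = 39·(1/351) = 1/9.
Numerically: 1/9 ≈ 0.11111.
Is 1/9 < 1? YES.
Since P[∪ A_i] ≤ 1/9 < 1, the complement has P[∩ A_i^c] ≥ 1 − 1/9 = 8/9 > 0, so some outcome avoids every A_i.

39·p = 1/9 ≈ 0.11111; existence CERTIFIED by the union bound.


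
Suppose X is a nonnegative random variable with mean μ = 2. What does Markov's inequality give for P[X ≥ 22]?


μ = E[X] = 2, a = 22.
Markov: P[X ≥ 22] ≤ μ/a = (2)/22 = 1/11.
Numerically: ≈ 0.090909.
(Since a = 22 > μ = 2.000000, the bound 1/11 is < 1 and informative.)

P[X ≥ 22] ≤ 1/11 ≈ 0.090909.


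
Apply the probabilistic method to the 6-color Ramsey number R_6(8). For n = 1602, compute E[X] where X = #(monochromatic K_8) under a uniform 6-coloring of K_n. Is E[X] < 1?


E[X] = C(1602, 8) · 6^{1 − 28} = 1057248389245018627800 · 6^{−27} = 1057248389245018627800/1023490369077469249536.
As a reduced fraction: E[X] = 14684005406180814275/14215144014964850688 ≈ 1.033.
Is E[X] < 1? NO.
Since E[X] ≥ 1, the first-moment bound is inconclusive at n = 1602; it does NOT by itself certify R_6(8) > 1602.

E[X] = 14684005406180814275/14215144014964850688 ≈ 1.033; E[X] ≥ 1; first-moment method inconclusive here.


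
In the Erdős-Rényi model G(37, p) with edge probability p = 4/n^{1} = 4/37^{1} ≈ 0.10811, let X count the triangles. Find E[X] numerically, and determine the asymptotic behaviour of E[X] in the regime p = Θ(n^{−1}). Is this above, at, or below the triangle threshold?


Number of potential triangles: C(37, 3) = 7770.
Each occurs with probability p³ ≈ (0.10811)³ ≈ 1.2634987e-03.
By linearity: E[X] = C(37, 3)·p³ ≈ 7770 · 1.2634987e-03 ≈ 9.81738.
Here α = 1, so p = 4/n is exactly at the triangle threshold p ~ 1/n. Asymptotically E[X] → c³/6 = 4³/6 = 32/3 ≈ 10.66667, a bounded constant. In this regime the triangle count is asymptotically Poisson(c³/6).

E[X] ≈ 9.81738; in regime p = Θ(1/n^{1}) E[X] stays bounded (at the triangle threshold p ~ 1/n).


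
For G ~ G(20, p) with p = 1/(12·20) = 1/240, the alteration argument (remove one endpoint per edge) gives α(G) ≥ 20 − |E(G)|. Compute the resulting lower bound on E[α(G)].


E[|E(G)|] = C(20, 2)·p = 190 · (1/240) = 19/24.
E[α(G)] ≥ n − E[|E(G)|] = 20 − 19/24 = 461/24.
Numerically: ≈ 19.208.
(This is only a lower bound; the true E[α(G)] may be larger.)

E[α(G)] ≥ 461/24 ≈ 19.208.


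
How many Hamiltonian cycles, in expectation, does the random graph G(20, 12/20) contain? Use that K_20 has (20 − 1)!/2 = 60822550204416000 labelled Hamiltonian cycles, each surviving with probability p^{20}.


K_20 has (20 − 1)!/2 = 60822550204416000 labelled Hamiltonian cycles.
For each such Hamiltonian cycle H, let X_H = 1 if all 20 edges of H are present in G. Then P[X_H = 1] = p^{20} = (3/5)^{20} = 3486784401/95367431640625.
By linearity: E[X] = Σ_H E[X_H] = 60822550204416000 · p^{20} = 60822550204416000 · 3486784401/95367431640625 = 1696600954254376560918528/762939453125.
Numerically: E[X] ≈ 2.224e+12.

E[X] = 60822550204416000 · (3/5)^{20} = 1696600954254376560918528/762939453125 ≈ 2.224e+12.


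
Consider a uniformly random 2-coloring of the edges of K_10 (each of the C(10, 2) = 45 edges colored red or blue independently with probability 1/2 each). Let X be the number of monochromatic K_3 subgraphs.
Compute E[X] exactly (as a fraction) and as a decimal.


Let X = Σ_S X_S over the C(10, 3) = 120 subsets S of size 3, where X_S = 1 if the K_3 on S is monochromatic.
For a fixed S, the K_3 on S has C(3, 2) = 3 edges. P[all 3 edges red] = (1/2)^3, and likewise for blue, so P[monochromatic] = 2·(1/2)^3 = 2^{1 − 3} = 1/4.
By linearity of expectation: E[X] = C(10, 3) · 2^{1 − 3} = 120 · 1/4 = 30.
Numerically: E[X] ≈ 30.000000.

E[X] = C(10,3)·2^(1−C(3,2)) = 30 ≈ 30.000000.


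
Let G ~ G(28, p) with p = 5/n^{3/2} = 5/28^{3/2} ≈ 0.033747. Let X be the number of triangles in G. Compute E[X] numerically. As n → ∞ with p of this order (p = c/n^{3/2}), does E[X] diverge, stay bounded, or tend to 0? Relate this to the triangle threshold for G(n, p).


Number of potential triangles: C(28, 3) = 3276.
Each occurs with probability p³ ≈ (0.033747)³ ≈ 3.8432521e-05.
By linearity: E[X] = C(28, 3)·p³ ≈ 3276 · 3.8432521e-05 ≈ 0.12590.
Since α = 3/2 > 1, p = c/n^{3/2} = o(1/n) is below the triangle threshold p ~ 1/n. Asymptotically E[X] ~ (c³/6)·n^{3(1−α)} = (5³/6)·n^{-1.5} → 0, so by Markov's inequality G has no triangles w.h.p.

E[X] ≈ 0.12590; in regime p = Θ(1/n^{3/2}) E[X] tends to 0 (below the triangle threshold p ~ 1/n).


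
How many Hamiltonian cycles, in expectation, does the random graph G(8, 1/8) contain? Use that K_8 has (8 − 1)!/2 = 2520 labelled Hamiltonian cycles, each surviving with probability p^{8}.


K_8 has (8 − 1)!/2 = 2520 labelled Hamiltonian cycles.
For each such Hamiltonian cycle H, let X_H = 1 if all 8 edges of H are present in G. Then P[X_H = 1] = p^{8} = (1/8)^{8} = 1/16777216.
By linearity of expectation: E[X] = Σ_H E[X_H] = 2520 · p^{8} = 2520 · 1/16777216 = 315/2097152.
Numerically: E[X] ≈ 0.00015.

E[X] = 2520 · (1/8)^{8} = 315/2097152 ≈ 0.00015.


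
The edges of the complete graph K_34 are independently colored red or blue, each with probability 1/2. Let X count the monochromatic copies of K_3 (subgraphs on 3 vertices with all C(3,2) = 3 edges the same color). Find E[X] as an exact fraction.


Let X = Σ_S X_S over the C(34, 3) = 5984 subsets S of size 3, where X_S = 1 if the K_3 on S is monochromatic.
For a fixed S, the K_3 on S has C(3, 2) = 3 edges. P[all 3 edges red] = (1/2)^3, and likewise for blue, so P[monochromatic] = 2·(1/2)^3 = 2^{1 − 3} = 1/4.
Summing: E[X] = C(34, 3) · 2^{1 − 3} = 5984 · 1/4 = 1496.
Numerically: E[X] ≈ 1496.0000.

E[X] = C(34,3)·2^(1−C(3,2)) = 1496 ≈ 1496.0000.


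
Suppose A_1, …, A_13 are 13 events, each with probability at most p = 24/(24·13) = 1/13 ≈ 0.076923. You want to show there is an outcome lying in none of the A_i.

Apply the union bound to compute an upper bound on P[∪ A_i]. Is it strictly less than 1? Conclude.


Union bound: P[∪_{i=1}^{13} A_i] ≤ Σ_i P[A_i] ≤ 13·p = 13·(1/13) = 1.
Numerically: 1 ≈ 1.000000.
Is 1 < 1? NO.
Since the bound 1 is ≥ 1, the union bound is uninformative here; it does NOT by itself certify existence.

13·p = 1 ≈ 1.000000; existence NOT certified by the union bound.


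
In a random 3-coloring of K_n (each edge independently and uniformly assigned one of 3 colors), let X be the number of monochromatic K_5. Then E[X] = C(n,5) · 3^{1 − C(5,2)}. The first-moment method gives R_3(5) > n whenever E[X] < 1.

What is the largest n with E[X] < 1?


We need C(n, 5) · 3^{1 − 10} < 1, i.e. C(n, 5) < 3^{10 − 1} = 19683.
Check values of n near the boundary:
  n = 19: C(19, 5) = 11628; 11628 < 19683? YES
  n = 20: C(20, 5) = 15504; 15504 < 19683? YES
  n = 21: C(21, 5) = 20349; 20349 < 19683? NO
  n = 22: C(22, 5) = 26334; 26334 < 19683? NO
  n = 23: C(23, 5) = 33649; 33649 < 19683? NO
The largest n with C(n, 5) < 19683 is n = 20 (where E[X] = 5168/6561 ≈ 0.7876848). Hence R_3(5) > 20, i.e. R_3(5) ≥ 21.

Largest n = 20; hence R_3(5) > 20.


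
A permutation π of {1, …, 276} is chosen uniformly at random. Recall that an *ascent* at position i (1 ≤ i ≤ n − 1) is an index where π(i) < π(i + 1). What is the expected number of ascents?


Write X = Σ X_I over i = 1, …, 275, with X_I the indicator of one ascent.
There are 275 indicators.
For each fixed i, the pair (π(i), π(i+1)) is a uniformly random ordered pair of distinct values from {1, …, 276}; by symmetry P[π(i) < π(i+1)] = 1/2.
By linearity: E[X] = 275 · (1/2) = (276 − 1) · (1/2) = 275/2 ≈ 137.50000.

E[X] = 275/2 = 137.50000.


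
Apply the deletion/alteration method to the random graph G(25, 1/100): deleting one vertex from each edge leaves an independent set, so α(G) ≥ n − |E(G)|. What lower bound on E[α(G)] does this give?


E[|E(G)|] = C(25, 2)·p = 300 · (1/100) = 3.
E[α(G)] ≥ n − E[|E(G)|] = 25 − 3 = 22.
Numerically: ≈ 22.0000.
(This is only a lower bound; the true E[α(G)] may be larger.)

E[α(G)] ≥ 22 ≈ 22.0000.


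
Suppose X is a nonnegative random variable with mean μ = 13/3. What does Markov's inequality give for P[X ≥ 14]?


μ = E[X] = 13/3, a = 14.
Markov: P[X ≥ 14] ≤ μ/a = (13/3)/14 = 13/42.
Numerically: ≈ 0.30952.
(Since a = 14 > μ = 4.33333, the bound 13/42 is < 1 and informative.)

P[X ≥ 14] ≤ 13/42 ≈ 0.30952.


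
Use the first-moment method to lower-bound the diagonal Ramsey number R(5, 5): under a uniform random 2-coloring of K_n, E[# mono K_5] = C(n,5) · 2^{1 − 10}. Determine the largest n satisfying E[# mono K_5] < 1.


We need C(n, 5) · 2^{1 − 10} < 1, i.e. C(n, 5) < 2^{10 − 1} = 512.
Check values of n near the boundary:
  n = 9: C(9, 5) = 126; 126 < 512? YES
  n = 10: C(10, 5) = 252; 252 < 512? YES
  n = 11: C(11, 5) = 462; 462 < 512? YES
  n = 12: C(12, 5) = 792; 792 < 512? NO
  n = 13: C(13, 5) = 1287; 1287 < 512? NO
  n = 14: C(14, 5) = 2002; 2002 < 512? NO
The largest n with C(n, 5) < 512 is n = 11 (where E[X] = 231/256 ≈ 0.9023438). Hence R(5, 5) > 11, i.e. R(5, 5) ≥ 12.

Largest n = 11; hence R(5, 5) > 11.


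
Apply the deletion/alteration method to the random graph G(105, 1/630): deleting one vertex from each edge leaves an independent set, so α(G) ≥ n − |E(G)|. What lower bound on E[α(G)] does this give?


E[|E(G)|] = C(105, 2)·p = 5460 · (1/630) = 26/3.
E[α(G)] ≥ n − E[|E(G)|] = 105 − 26/3 = 289/3.
Numerically: ≈ 96.333.
(This is only a lower bound; the true E[α(G)] may be larger.)

E[α(G)] ≥ 289/3 ≈ 96.333.


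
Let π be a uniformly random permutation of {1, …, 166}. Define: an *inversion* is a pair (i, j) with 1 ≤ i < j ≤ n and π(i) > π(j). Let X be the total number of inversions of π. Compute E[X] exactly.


Write X = Σ X_I over the C(166, 2) = 13695 pairs i < j, with X_I the indicator of one inversion.
There are 13695 indicators.
For each fixed pair i < j, the values π(i) and π(j) are two distinct elements of {1, …, 166} in uniformly random order; by symmetry P[π(i) > π(j)] = 1/2.
By linearity: E[X] = 13695 · (1/2) = C(166, 2) · (1/2) = 13695/2 = 13695/2 ≈ 6847.5000.

E[X] = 13695/2 = 6847.5000.


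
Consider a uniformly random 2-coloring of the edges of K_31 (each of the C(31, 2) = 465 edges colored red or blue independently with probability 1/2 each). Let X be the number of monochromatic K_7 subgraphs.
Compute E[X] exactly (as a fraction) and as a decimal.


Let X = Σ_S X_S over the C(31, 7) = 2629575 subsets S of size 7, where X_S = 1 if the K_7 on S is monochromatic.
For a fixed S, the K_7 on S has C(7, 2) = 21 edges. P[all 21 edges red] = (1/2)^21, and likewise for blue, so P[monochromatic] = 2·(1/2)^21 = 2^{1 − 21} = 1/1048576.
By linearity of expectation: E[X] = C(31, 7) · 2^{1 − 21} = 2629575 · 1/1048576 = 2629575/1048576.
Numerically: E[X] ≈ 2.50776.

E[X] = C(31,7)·2^(1−C(7,2)) = 2629575/1048576 ≈ 2.50776.


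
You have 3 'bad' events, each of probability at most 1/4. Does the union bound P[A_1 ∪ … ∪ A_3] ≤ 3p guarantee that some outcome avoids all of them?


Union bound: P[∪_{i=1}^{3} A_i] ≤ Σ_i P[A_i] ≤ 3·p = 3·(1/4) = 3/4.
Numerically: 3/4 ≈ 0.750.
Is 3/4 < 1? YES.
Since P[∪ A_i] ≤ 3/4 < 1, the complement has P[∩ A_i^c] ≥ 1 − 3/4 = 1/4 > 0, so some outcome avoids every A_i.

3·p = 3/4 ≈ 0.750; existence CERTIFIED by the union bound.


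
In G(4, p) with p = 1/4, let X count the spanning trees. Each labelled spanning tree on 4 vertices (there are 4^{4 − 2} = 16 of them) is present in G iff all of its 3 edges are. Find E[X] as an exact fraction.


K_4 has 4^{4 − 2} = 16 labelled spanning trees.
For each such spanning tree H, let X_H = 1 if all 3 edges of H are present in G. Then P[X_H = 1] = p^{3} = (1/4)^{3} = 1/64.
By linearity: E[X] = Σ_H E[X_H] = 16 · p^{3} = 16 · 1/64 = 1/4.
Numerically: E[X] ≈ 0.25.

E[X] = 16 · (1/4)^{3} = 1/4 ≈ 0.25.


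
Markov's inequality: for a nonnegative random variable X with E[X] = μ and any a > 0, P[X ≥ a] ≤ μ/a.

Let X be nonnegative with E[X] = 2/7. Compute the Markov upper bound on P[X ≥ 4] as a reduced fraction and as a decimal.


μ = E[X] = 2/7, a = 4.
Markov: P[X ≥ 4] ≤ μ/a = (2/7)/4 = 1/14.
Numerically: ≈ 0.07143.
(Since a = 4 > μ = 0.28571, the bound 1/14 is < 1 and informative.)

P[X ≥ 4] ≤ 1/14 ≈ 0.07143.


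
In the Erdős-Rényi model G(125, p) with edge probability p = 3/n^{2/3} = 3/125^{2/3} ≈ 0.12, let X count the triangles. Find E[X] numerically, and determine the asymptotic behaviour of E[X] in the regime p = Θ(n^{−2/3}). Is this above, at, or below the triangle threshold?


Number of potential triangles: C(125, 3) = 317750.
Each occurs with probability p³ ≈ (0.12)³ ≈ 1.728000e-03.
By linearity: E[X] = C(125, 3)·p³ ≈ 317750 · 1.728000e-03 ≈ 549.0720.
Since α = 2/3 < 1, p = c/n^{2/3} ≫ 1/n is above the triangle threshold p ~ 1/n. Asymptotically E[X] ~ (c³/6)·n^{3(1−α)} = (3³/6)·n^{1} → ∞; triangles are abundant w.h.p.

E[X] ≈ 549.0720; in regime p = Θ(1/n^{2/3}) E[X] diverges (above the triangle threshold p ~ 1/n).


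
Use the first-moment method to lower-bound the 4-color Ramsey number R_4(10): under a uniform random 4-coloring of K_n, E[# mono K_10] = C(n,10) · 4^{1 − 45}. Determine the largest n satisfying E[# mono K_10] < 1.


We need C(n, 10) · 4^{1 − 45} < 1, i.e. C(n, 10) < 4^{45 − 1} = 309485009821345068724781056.
Check values of n near the boundary:
  n = 2019: C(2019, 10) = 303322949179835278009229628; 303322949179835278009229628 < 309485009821345068724781056? YES
  n = 2020: C(2020, 10) = 304832018578739931133653656; 304832018578739931133653656 < 309485009821345068724781056? YES
  n = 2021: C(2021, 10) = 306347841644770462864800616; 306347841644770462864800616 < 309485009821345068724781056? YES
  n = 2022: C(2022, 10) = 307870445231474093395937796; 307870445231474093395937796 < 309485009821345068724781056? YES
  n = 2023: C(2023, 10) = 309399856285778485315440716; 309399856285778485315440716 < 309485009821345068724781056? YES
  n = 2024: C(2024, 10) = 310936101848269937576192656; 310936101848269937576192656 < 309485009821345068724781056? NO
The largest n with C(n, 10) < 309485009821345068724781056 is n = 2023 (where E[X] = 77349964071444621328860179/77371252455336267181195264 ≈ 0.999725). Hence R_4(10) > 2023, i.e. R_4(10) ≥ 2024.

Largest n = 2023; hence R_4(10) > 2023.


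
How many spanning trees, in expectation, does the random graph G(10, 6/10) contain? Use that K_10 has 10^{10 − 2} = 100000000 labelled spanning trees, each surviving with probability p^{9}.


K_10 has 10^{10 − 2} = 100000000 labelled spanning trees.
For each such spanning tree H, let X_H = 1 if all 9 edges of H are present in G. Then P[X_H = 1] = p^{9} = (3/5)^{9} = 19683/1953125.
By linearity of expectation: E[X] = Σ_H E[X_H] = 100000000 · p^{9} = 100000000 · 19683/1953125 = 5038848/5.
Numerically: E[X] ≈ 1.0078e+06.

E[X] = 100000000 · (3/5)^{9} = 5038848/5 ≈ 1.0078e+06.


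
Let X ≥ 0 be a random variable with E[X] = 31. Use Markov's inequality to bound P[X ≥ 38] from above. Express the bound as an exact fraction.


μ = E[X] = 31, a = 38.
Markov: P[X ≥ 38] ≤ μ/a = (31)/38 = 31/38.
Numerically: ≈ 0.81579.
(Since a = 38 > μ = 31.00000, the bound 31/38 is < 1 and informative.)

P[X ≥ 38] ≤ 31/38 ≈ 0.81579.


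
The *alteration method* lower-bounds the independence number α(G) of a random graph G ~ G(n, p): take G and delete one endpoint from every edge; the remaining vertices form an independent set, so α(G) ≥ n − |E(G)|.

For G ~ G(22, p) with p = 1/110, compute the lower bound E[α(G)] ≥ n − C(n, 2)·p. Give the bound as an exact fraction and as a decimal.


E[|E(G)|] = C(22, 2)·p = 231 · (1/110) = 21/10.
E[α(G)] ≥ n − E[|E(G)|] = 22 − 21/10 = 199/10.
Numerically: ≈ 19.90000.
(This is only a lower bound; the true E[α(G)] may be larger.)

E[α(G)] ≥ 199/10 ≈ 19.90000.


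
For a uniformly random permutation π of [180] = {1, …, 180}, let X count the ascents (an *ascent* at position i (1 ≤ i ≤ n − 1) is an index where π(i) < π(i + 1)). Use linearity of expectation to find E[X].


Write X = Σ X_I over i = 1, …, 179, with X_I the indicator of one ascent.
There are 179 indicators.
For each fixed i, the pair (π(i), π(i+1)) is a uniformly random ordered pair of distinct values from {1, …, 180}; by symmetry P[π(i) < π(i+1)] = 1/2.
By linearity: E[X] = 179 · (1/2) = (180 − 1) · (1/2) = 179/2 ≈ 89.500.

E[X] = 179/2 = 89.500.


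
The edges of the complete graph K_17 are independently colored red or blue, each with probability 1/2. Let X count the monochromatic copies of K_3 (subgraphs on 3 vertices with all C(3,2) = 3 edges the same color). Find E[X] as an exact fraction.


Let X = Σ_S X_S over the C(17, 3) = 680 subsets S of size 3, where X_S = 1 if the K_3 on S is monochromatic.
For a fixed S, the K_3 on S has C(3, 2) = 3 edges. P[all 3 edges red] = (1/2)^3, and likewise for blue, so P[monochromatic] = 2·(1/2)^3 = 2^{1 − 3} = 1/4.
By linearity of expectation: E[X] = C(17, 3) · 2^{1 − 3} = 680 · 1/4 = 170.
Numerically: E[X] ≈ 170.000000.

E[X] = C(17,3)·2^(1−C(3,2)) = 170 ≈ 170.000000.


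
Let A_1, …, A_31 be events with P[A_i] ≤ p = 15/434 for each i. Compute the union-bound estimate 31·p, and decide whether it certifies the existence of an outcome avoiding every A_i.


Union bound: P[∪_{i=1}^{31} A_i] ≤ Σ_i P[A_i] ≤ 31·p = 31·(15/434) = 15/14.
Numerically: 15/14 ≈ 1.07143.
Is 15/14 < 1? NO.
Since the bound 15/14 is ≥ 1, the union bound is uninformative here; it does NOT by itself certify existence.

31·p = 15/14 ≈ 1.07143; existence NOT certified by the union bound.


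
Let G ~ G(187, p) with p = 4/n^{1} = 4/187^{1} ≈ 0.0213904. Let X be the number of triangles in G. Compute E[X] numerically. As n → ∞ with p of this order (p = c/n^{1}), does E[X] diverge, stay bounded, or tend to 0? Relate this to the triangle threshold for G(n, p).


Number of potential triangles: C(187, 3) = 1072445.
Each occurs with probability p³ ≈ (0.0213904)³ ≈ 9.78712543e-06.
By linearity: E[X] = C(187, 3)·p³ ≈ 1072445 · 9.78712543e-06 ≈ 10.496154.
Here α = 1, so p = 4/n is exactly at the triangle threshold p ~ 1/n. Asymptotically E[X] → c³/6 = 4³/6 = 32/3 ≈ 10.666667, a bounded constant. In this regime the triangle count is asymptotically Poisson(c³/6).

E[X] ≈ 10.496154; in regime p = Θ(1/n^{1}) E[X] stays bounded (at the triangle threshold p ~ 1/n).


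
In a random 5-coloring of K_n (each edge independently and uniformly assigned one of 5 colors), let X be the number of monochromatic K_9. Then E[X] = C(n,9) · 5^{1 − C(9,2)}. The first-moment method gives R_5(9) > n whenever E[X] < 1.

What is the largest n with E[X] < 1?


We need C(n, 9) · 5^{1 − 36} < 1, i.e. C(n, 9) < 5^{36 − 1} = 2910383045673370361328125.
Check values of n near the boundary:
  n = 2170: C(2170, 9) = 2891746779868845075610510; 2891746779868845075610510 < 2910383045673370361328125? YES
  n = 2171: C(2171, 9) = 2903784578674959601827205; 2903784578674959601827205 < 2910383045673370361328125? YES
  n = 2172: C(2172, 9) = 2915866900084148060642020; 2915866900084148060642020 < 2910383045673370361328125? NO
  n = 2173: C(2173, 9) = 2927993888115921319674265; 2927993888115921319674265 < 2910383045673370361328125? NO
The largest n with C(n, 9) < 2910383045673370361328125 is n = 2171 (where E[X] = 580756915734991920365441/582076609134674072265625 ≈ 0.9977328). Hence R_5(9) > 2171, i.e. R_5(9) ≥ 2172.

Largest n = 2171; hence R_5(9) > 2171.


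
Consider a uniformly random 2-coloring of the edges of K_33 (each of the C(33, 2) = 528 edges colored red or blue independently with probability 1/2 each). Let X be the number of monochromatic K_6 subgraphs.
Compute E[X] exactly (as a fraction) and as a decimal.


Let X = Σ_S X_S over the C(33, 6) = 1107568 subsets S of size 6, where X_S = 1 if the K_6 on S is monochromatic.
For a fixed S, the K_6 on S has C(6, 2) = 15 edges. P[all 15 edges red] = (1/2)^15, and likewise for blue, so P[monochromatic] = 2·(1/2)^15 = 2^{1 − 15} = 1/16384.
By linearity: E[X] = C(33, 6) · 2^{1 − 15} = 1107568 · 1/16384 = 69223/1024.
Numerically: E[X] ≈ 67.6006.

E[X] = C(33,6)·2^(1−C(6,2)) = 69223/1024 ≈ 67.6006.


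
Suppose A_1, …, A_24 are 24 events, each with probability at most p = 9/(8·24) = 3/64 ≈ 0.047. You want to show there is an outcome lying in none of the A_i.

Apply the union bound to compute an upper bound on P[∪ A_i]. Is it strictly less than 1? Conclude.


Union bound: P[∪_{i=1}^{24} A_i] ≤ Σ_i P[A_i] ≤ 24·p = 24·(3/64) = 9/8.
Numerically: 9/8 ≈ 1.125.
Is 9/8 < 1? NO.
Since the bound 9/8 is ≥ 1, the union bound is uninformative here; it does NOT by itself certify existence.

24·p = 9/8 ≈ 1.125; existence NOT certified by the union bound.


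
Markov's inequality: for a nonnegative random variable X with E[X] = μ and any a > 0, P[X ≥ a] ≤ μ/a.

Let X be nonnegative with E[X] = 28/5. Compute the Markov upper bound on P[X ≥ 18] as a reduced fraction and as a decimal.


μ = E[X] = 28/5, a = 18.
Markov: P[X ≥ 18] ≤ μ/a = (28/5)/18 = 14/45.
Numerically: ≈ 0.311.
(Since a = 18 > μ = 5.600, the bound 14/45 is < 1 and informative.)

P[X ≥ 18] ≤ 14/45 ≈ 0.311.


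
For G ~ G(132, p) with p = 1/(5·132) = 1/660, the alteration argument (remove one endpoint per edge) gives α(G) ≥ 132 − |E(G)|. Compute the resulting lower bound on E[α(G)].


E[|E(G)|] = C(132, 2)·p = 8646 · (1/660) = 131/10.
E[α(G)] ≥ n − E[|E(G)|] = 132 − 131/10 = 1189/10.
Numerically: ≈ 118.90000.
(This is only a lower bound; the true E[α(G)] may be larger.)

E[α(G)] ≥ 1189/10 ≈ 118.90000.


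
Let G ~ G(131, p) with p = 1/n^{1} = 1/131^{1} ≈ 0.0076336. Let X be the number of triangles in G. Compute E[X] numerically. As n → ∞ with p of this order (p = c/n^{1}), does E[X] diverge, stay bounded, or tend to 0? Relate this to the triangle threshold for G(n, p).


Number of potential triangles: C(131, 3) = 366145.
Each occurs with probability p³ ≈ (0.0076336)³ ≈ 4.4482185e-07.
By linearity: E[X] = C(131, 3)·p³ ≈ 366145 · 4.4482185e-07 ≈ 0.16287.
Here α = 1, so p = 1/n is exactly at the triangle threshold p ~ 1/n. Asymptotically E[X] → c³/6 = 1³/6 = 1/6 ≈ 0.16667, a bounded constant. In this regime the triangle count is asymptotically Poisson(c³/6).

E[X] ≈ 0.16287; in regime p = Θ(1/n^{1}) E[X] stays bounded (at the triangle threshold p ~ 1/n).
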